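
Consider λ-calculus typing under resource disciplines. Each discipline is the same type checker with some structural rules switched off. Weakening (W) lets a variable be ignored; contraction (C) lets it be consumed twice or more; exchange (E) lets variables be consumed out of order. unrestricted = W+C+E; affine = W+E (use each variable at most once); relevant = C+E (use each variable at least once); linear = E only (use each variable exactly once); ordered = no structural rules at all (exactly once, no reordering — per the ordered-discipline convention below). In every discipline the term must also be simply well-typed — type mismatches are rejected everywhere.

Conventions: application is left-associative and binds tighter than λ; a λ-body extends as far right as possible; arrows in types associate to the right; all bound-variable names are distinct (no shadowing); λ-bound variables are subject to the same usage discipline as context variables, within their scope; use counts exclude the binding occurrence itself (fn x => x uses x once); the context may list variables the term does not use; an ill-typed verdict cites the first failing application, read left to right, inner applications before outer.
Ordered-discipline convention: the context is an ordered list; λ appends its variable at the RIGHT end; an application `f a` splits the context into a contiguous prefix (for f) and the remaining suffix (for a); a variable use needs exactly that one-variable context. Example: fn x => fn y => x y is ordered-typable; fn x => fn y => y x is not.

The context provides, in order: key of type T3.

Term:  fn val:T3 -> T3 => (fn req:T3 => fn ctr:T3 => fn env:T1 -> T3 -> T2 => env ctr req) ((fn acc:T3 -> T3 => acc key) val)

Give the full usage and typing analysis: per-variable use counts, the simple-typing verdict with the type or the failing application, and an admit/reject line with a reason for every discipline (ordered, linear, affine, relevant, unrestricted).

use counts: key: 1×, val (bound): 1×, req (bound): 1×, ctr (bound): 1×, env (bound): 1×, acc (bound): 1×
left-to-right use order: env, ctr, req, acc, key, val
typing: ill-typed: an application expects T1 but receives T3
ordered: ✗ — fails simple typing
linear: ✗ — a type mismatch blocks all five
affine: ✗ — the type mismatch rejects it
relevant: ✗ — not simply typable
unrestricted: ✗ — fails simple typing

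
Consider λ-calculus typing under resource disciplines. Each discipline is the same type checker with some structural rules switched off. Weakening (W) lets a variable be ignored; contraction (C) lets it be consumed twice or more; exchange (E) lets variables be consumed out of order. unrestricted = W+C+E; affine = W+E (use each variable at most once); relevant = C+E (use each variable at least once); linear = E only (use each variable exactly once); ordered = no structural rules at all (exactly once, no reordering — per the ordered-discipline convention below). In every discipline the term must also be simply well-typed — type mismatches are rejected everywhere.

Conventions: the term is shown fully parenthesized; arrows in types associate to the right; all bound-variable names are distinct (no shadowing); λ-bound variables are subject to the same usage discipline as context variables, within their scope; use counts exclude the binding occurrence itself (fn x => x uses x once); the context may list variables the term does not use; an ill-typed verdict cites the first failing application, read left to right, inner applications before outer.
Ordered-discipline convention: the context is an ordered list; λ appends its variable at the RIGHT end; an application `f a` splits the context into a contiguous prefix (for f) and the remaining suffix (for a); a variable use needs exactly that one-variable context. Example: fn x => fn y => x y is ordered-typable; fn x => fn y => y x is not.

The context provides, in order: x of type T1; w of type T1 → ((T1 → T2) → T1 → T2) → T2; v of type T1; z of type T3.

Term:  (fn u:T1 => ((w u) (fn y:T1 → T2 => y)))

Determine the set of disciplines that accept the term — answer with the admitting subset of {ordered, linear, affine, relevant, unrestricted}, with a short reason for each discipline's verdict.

admitted in: affine, unrestricted
variable uses: x: 0×; w: 1×; v: 0×; z: 0×; u (bound): 1×; y (bound): 1×
left-to-right use order: w, u, y
typing: ✓ — T1 → T2
ordered: ✗, x, v, z left unused
linear: ✗, x, v, z left unused
affine: ✓, none of x, w, v, z, u, y used more than once
relevant: ✗, x, v, z left unused
unrestricted: ✓, simply typable at T1 → T2; W, C, E all held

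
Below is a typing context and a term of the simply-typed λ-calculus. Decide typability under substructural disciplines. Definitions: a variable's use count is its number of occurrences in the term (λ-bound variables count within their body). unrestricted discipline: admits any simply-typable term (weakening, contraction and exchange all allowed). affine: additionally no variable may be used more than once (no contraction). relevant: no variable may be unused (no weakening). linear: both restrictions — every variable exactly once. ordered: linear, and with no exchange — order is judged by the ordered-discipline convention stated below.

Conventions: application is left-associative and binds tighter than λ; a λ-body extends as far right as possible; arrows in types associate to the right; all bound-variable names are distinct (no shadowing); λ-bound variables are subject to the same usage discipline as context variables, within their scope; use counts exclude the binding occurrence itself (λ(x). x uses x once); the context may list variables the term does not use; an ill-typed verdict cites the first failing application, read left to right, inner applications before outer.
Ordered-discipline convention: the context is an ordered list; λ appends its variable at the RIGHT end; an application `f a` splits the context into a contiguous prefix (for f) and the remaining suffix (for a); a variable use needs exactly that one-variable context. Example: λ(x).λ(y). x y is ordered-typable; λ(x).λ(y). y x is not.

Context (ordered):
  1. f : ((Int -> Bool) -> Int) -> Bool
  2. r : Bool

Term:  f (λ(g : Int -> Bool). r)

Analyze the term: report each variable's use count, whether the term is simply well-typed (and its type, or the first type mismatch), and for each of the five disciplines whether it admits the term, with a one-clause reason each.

counts: f: 1, r: 1, g (λ-bound): 0
uses in reading order: f, r
typing: ill-typed: argument of type (Int -> Bool) -> Bool where (Int -> Bool) -> Int is required
ordered: ✗ — fails simple typing
linear: ✗ — a type mismatch blocks all five
affine: ✗ — the type mismatch rejects it
relevant: ✗ — not simply typable
unrestricted: ✗ — fails simple typing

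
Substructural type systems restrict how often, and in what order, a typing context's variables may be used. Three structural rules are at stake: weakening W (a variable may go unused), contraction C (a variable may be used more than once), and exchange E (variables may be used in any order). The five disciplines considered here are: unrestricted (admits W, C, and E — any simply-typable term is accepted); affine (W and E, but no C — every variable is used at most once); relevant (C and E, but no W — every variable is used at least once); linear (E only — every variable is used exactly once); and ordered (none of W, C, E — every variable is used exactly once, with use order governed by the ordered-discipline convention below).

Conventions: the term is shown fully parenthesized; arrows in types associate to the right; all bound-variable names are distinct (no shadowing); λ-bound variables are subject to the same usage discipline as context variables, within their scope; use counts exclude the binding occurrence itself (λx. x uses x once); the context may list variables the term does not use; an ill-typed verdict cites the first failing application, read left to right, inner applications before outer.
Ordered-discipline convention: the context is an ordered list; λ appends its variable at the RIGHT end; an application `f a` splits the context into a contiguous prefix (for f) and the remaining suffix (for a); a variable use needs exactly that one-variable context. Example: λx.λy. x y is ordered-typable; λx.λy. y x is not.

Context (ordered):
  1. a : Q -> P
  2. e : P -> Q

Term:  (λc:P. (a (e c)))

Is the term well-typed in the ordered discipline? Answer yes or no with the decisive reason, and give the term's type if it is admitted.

yes — single-use (a, e, c), ordered derivation ok; term : P -> P
variable uses: a ×1, e ×1, c (bound) ×1
left-to-right use order: a, e, c
typing: ✓ — P -> P
all disciplines: ordered ✓, linear ✓, affine ✓, relevant ✓, unrestricted ✓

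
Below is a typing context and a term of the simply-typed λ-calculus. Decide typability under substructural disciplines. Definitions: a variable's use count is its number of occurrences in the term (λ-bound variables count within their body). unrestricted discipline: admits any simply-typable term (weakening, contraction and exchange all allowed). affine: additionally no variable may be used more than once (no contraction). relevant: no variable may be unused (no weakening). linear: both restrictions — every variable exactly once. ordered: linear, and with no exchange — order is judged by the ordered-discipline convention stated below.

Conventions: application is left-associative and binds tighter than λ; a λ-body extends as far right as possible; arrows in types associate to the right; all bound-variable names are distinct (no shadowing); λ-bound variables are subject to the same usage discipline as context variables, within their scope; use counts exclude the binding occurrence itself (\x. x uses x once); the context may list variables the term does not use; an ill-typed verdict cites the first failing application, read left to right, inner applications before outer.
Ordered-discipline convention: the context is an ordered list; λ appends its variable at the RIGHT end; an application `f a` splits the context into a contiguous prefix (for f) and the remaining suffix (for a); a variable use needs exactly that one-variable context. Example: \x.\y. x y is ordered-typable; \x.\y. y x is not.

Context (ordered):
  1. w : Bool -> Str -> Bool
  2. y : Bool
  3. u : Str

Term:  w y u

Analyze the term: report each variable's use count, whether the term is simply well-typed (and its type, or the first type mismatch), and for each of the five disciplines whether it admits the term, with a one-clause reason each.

counts: w: 1; y: 1; u: 1
order of uses: w, y, u
typing: the term checks, with type Bool
ordered: ✓, single-use (w, y, u), ordered derivation ok
linear: ✓, each of w, y, u used exactly once
affine: ✓, w, y, u: no repeats, contraction unneeded
relevant: ✓, none of w, y, u goes unused
unrestricted: ✓, simply typable at Bool; W, C, E all held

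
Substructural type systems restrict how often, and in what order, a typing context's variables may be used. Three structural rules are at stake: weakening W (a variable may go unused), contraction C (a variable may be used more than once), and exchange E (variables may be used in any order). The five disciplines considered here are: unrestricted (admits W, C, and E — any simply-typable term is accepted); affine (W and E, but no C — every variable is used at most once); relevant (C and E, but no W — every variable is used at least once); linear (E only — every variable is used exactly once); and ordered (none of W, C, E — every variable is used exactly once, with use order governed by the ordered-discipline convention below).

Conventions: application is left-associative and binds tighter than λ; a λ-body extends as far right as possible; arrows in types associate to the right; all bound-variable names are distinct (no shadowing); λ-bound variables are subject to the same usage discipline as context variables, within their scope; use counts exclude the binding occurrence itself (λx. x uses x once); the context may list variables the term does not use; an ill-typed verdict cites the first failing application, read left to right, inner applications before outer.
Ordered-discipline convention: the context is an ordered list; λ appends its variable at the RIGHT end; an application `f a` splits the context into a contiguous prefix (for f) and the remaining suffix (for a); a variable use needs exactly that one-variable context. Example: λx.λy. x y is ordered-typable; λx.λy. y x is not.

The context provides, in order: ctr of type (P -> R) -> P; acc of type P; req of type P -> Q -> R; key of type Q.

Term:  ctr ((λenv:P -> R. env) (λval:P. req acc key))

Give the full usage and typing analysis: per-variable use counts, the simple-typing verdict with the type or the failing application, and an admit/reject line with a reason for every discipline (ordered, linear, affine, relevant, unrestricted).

variable uses: ctr ×1; acc ×1; req ×1; key ×1; env (λ-bound) ×1; val (λ-bound) ×0
order of uses: ctr, env, req, acc, key
typing: well-typed — term : P
ordered: ✗ — val never used (weakening)
linear: ✗ — val never used (weakening)
affine: ✓ — no duplicate uses among ctr, acc, req, key, env, val
relevant: ✗ — val never used (weakening)
unrestricted: ✓ — well-typed at P; no restrictions here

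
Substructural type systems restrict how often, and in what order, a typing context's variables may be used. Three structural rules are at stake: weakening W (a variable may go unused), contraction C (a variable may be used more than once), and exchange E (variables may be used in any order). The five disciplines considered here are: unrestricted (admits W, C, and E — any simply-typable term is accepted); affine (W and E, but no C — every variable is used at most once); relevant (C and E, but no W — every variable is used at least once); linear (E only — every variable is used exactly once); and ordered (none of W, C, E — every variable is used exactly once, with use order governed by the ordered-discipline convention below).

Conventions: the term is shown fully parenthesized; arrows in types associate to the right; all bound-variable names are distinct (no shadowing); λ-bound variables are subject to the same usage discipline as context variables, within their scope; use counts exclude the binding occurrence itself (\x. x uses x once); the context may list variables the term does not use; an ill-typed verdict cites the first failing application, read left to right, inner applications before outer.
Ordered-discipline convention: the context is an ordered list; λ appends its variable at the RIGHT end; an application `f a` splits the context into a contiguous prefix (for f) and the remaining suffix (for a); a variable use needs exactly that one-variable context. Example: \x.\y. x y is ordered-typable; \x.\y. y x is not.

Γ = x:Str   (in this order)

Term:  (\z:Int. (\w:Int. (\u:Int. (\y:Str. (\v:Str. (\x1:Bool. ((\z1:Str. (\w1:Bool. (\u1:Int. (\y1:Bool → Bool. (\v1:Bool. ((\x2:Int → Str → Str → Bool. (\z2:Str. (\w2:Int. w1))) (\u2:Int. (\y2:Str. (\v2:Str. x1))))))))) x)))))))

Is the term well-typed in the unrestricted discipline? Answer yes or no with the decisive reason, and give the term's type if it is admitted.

yes — simply typable at Int → Int → Int → Str → Str → Bool → Bool → Int → (Bool → Bool) → Bool → Str → Int → Bool; W, C, E all held; term : Int → Int → Int → Str → Str → Bool → Bool → Int → (Bool → Bool) → Bool → Str → Int → Bool
use counts: x=1, z (λ-bound)=0, w (λ-bound)=0, u (λ-bound)=0, y (λ-bound)=0, v (λ-bound)=0, x1 (λ-bound)=1, z1 (λ-bound)=0, w1 (λ-bound)=1, u1 (λ-bound)=0, y1 (λ-bound)=0, v1 (λ-bound)=0, x2 (λ-bound)=0, z2 (λ-bound)=0, w2 (λ-bound)=0, u2 (λ-bound)=0, y2 (λ-bound)=0, v2 (λ-bound)=0
use order (left to right): w1, x1, x
typing: well-typed — term : Int → Int → Int → Str → Str → Bool → Bool → Int → (Bool → Bool) → Bool → Str → Int → Bool
summary: ordered ✗; linear ✗; affine ✓; relevant ✗; unrestricted ✓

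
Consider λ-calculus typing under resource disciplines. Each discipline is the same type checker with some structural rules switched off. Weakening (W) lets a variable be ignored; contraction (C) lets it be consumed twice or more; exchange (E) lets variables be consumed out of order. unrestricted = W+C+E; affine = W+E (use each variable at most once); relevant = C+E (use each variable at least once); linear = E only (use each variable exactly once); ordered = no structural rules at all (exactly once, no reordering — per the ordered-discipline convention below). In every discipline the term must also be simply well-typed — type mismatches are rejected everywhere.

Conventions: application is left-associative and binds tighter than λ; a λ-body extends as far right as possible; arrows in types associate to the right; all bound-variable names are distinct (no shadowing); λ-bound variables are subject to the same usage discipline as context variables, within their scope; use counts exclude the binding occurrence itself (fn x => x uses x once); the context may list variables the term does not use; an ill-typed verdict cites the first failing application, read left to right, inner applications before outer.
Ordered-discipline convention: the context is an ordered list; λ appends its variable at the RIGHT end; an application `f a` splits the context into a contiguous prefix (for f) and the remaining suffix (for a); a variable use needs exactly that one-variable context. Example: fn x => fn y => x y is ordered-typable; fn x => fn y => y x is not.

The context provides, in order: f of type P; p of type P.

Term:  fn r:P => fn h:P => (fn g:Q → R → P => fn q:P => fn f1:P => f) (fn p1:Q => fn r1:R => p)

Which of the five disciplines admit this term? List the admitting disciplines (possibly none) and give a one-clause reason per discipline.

admitted in: affine, unrestricted
use counts: f=1; p=1; r (bound)=0; h (bound)=0; g (bound)=0; q (bound)=0; f1 (bound)=0; p1 (bound)=0; r1 (bound)=0
uses in reading order: f, p
typing: ✓ — P → P → P → P → P
ordered ✗ (unused: r, h, g, q, f1, p1, r1 — weakening required)
linear ✗ (unused: r, h, g, q, f1, p1, r1 — weakening required)
affine ✓ (no duplicate uses among f, p, r, h, g, q, f1, p1, r1)
relevant ✗ (unused: r, h, g, q, f1, p1, r1 — weakening required)
unrestricted ✓ (type-checks (P → P → P → P → P) and nothing is barred)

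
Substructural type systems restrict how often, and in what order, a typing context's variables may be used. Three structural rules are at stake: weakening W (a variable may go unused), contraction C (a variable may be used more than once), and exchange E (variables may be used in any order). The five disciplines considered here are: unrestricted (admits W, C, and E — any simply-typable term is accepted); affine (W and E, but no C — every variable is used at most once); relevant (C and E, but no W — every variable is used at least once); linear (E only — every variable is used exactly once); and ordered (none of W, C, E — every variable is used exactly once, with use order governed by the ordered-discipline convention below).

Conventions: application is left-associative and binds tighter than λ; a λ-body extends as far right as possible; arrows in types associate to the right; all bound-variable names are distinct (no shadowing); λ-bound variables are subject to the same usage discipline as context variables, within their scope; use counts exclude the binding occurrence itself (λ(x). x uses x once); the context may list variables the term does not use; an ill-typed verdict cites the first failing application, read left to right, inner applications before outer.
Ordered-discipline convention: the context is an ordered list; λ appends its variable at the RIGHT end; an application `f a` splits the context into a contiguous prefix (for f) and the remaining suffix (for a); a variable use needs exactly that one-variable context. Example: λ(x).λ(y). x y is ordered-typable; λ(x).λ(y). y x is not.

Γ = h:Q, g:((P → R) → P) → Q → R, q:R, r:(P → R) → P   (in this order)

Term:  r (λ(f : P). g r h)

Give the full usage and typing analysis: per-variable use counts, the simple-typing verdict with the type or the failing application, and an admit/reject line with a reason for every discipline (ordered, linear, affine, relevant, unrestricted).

variable uses: h: 1, g: 1, q: 0, r: 2, f (λ-bound): 0
use order (left to right): r, g, r, h
typing: the term checks, with type P
ordered: ✗ — needs contraction — r ×2; q, f left unused
linear: ✗ — needs contraction — r ×2; q, f left unused
affine: ✗ — needs contraction — r ×2
relevant: ✗ — q, f left unused
unrestricted: ✓ — simply typable at P; W, C, E all held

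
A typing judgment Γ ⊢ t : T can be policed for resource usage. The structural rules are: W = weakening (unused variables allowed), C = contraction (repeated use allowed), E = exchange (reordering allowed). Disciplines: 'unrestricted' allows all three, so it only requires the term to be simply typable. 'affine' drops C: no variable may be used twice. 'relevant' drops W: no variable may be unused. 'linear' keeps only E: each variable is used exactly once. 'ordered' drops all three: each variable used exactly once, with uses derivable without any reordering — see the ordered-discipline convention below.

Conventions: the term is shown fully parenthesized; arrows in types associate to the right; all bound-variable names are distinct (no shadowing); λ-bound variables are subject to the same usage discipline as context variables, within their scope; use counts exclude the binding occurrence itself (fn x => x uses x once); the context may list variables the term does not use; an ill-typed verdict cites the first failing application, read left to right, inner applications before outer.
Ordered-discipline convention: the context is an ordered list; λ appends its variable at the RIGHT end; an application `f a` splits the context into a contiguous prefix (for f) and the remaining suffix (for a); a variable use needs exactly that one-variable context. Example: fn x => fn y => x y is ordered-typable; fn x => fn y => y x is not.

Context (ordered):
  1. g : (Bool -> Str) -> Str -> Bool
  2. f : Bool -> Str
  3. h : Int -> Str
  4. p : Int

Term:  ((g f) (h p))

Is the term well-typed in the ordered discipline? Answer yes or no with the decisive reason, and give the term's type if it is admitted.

yes — one use each (g, f, h, p); ordered split holds; term : Bool
use counts: g ×1; f ×1; h ×1; p ×1
uses in reading order: g, f, h, p
typing: well-typed at Bool
per-discipline verdicts: ordered ✓, linear ✓, affine ✓, relevant ✓, unrestricted ✓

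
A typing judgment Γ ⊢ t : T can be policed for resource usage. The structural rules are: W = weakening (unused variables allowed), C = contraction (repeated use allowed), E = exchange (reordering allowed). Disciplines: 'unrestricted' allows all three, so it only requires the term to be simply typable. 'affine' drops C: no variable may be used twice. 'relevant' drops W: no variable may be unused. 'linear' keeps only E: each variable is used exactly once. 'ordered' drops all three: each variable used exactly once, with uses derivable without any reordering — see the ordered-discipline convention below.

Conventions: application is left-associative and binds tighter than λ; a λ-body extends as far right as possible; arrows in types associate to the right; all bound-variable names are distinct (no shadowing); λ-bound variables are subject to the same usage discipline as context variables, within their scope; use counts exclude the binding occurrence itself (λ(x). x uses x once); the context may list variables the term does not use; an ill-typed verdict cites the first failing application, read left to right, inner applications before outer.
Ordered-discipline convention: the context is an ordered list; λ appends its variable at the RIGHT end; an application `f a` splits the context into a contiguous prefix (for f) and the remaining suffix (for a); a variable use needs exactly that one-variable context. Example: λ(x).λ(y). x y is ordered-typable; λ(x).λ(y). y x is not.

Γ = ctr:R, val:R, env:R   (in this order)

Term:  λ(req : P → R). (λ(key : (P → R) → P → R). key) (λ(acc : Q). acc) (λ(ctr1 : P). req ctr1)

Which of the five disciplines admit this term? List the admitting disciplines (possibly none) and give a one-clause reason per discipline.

accepted by: none
usage: ctr=0; val=0; env=0; req [bound]=1; key [bound]=1; acc [bound]=1; ctr1 [bound]=1
order of uses: key, acc, req, ctr1
typing: ill-typed: a function awaiting (P → R) → P → R gets Q → Q
ordered ✗ (fails simple typing)
linear ✗ (a type mismatch blocks all five)
affine ✗ (the type mismatch rejects it)
relevant ✗ (not simply typable)
unrestricted ✗ (fails simple typing)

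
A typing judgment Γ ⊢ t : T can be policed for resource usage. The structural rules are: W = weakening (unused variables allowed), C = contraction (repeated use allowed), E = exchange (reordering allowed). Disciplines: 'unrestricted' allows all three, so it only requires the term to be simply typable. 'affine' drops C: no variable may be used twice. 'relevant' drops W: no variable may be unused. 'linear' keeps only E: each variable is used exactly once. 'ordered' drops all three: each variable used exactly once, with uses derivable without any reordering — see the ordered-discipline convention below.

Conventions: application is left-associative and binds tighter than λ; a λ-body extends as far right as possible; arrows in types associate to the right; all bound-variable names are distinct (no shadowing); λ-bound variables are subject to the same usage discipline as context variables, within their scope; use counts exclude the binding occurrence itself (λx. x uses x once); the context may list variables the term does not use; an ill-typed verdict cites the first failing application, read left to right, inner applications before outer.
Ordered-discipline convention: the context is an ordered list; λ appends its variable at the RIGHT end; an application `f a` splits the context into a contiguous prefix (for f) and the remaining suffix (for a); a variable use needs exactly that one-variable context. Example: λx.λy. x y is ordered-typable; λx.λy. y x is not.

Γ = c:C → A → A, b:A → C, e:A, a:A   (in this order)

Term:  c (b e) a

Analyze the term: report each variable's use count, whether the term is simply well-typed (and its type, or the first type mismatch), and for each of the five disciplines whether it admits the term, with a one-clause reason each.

counts: c ×1; b ×1; e ×1; a ×1
left-to-right use order: c, b, e, a
typing: well-typed at A
ordered ✓ (single-use (c, b, e, a), ordered derivation ok)
linear ✓ (single use per variable (c, b, e, a))
affine ✓ (at most one use each (c, b, e, a))
relevant ✓ (at least one use each (c, b, e, a))
unrestricted ✓ (typability at A is all that's needed)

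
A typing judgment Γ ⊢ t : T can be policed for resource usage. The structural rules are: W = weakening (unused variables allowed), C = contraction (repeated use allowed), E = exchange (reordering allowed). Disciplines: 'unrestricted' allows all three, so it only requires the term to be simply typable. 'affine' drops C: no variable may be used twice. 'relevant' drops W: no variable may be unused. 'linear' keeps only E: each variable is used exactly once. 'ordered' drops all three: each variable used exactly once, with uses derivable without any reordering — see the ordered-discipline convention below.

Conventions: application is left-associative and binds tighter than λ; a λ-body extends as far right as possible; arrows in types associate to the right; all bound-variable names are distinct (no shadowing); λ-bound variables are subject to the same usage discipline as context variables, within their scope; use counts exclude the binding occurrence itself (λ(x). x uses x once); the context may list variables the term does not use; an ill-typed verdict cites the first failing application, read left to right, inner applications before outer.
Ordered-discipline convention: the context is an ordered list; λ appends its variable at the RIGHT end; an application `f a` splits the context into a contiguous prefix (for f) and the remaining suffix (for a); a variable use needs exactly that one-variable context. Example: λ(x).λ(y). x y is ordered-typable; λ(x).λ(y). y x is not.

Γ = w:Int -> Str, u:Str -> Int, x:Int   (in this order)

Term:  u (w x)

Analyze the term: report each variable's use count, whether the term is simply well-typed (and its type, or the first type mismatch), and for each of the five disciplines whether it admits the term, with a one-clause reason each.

variable uses: w=1, u=1, x=1
order of uses: u, w, x
typing: the term checks, with type Int
ordered: ✗, no contiguous prefix/suffix split fits u, w, x
linear: ✓, each of w, u, x used exactly once
affine: ✓, at most one use each (w, u, x)
relevant: ✓, w, u, x: all used, weakening unneeded
unrestricted: ✓, simply typable at Int; W, C, E all held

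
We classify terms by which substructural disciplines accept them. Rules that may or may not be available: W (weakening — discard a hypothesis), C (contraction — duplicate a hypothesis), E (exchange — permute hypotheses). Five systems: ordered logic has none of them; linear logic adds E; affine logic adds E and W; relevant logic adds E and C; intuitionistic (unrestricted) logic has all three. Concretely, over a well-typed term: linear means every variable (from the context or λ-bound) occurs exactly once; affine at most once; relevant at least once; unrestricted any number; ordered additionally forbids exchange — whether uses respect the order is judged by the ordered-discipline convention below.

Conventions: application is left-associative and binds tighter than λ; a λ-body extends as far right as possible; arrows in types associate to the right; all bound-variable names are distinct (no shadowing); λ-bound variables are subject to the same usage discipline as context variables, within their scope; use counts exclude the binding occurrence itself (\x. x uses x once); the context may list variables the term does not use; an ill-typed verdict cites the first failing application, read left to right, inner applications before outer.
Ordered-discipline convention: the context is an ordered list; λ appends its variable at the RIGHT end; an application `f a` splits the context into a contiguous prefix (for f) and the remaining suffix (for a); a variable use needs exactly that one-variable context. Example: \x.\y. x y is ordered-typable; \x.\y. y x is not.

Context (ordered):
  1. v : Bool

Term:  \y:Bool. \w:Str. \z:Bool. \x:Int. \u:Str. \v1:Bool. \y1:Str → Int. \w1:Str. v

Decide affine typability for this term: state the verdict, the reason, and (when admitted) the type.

yes — none of v, y, w, z, x, u, v1, y1, w1 used more than once; term : Bool → Str → Bool → Int → Str → Bool → (Str → Int) → Str → Bool
usage: v=1, y [bound]=0, w [bound]=0, z [bound]=0, x [bound]=0, u [bound]=0, v1 [bound]=0, y1 [bound]=0, w1 [bound]=0
use order (left to right): v
typing: well-typed — term : Bool → Str → Bool → Int → Str → Bool → (Str → Int) → Str → Bool
summary: ordered ✗, linear ✗, affine ✓, relevant ✗, unrestricted ✓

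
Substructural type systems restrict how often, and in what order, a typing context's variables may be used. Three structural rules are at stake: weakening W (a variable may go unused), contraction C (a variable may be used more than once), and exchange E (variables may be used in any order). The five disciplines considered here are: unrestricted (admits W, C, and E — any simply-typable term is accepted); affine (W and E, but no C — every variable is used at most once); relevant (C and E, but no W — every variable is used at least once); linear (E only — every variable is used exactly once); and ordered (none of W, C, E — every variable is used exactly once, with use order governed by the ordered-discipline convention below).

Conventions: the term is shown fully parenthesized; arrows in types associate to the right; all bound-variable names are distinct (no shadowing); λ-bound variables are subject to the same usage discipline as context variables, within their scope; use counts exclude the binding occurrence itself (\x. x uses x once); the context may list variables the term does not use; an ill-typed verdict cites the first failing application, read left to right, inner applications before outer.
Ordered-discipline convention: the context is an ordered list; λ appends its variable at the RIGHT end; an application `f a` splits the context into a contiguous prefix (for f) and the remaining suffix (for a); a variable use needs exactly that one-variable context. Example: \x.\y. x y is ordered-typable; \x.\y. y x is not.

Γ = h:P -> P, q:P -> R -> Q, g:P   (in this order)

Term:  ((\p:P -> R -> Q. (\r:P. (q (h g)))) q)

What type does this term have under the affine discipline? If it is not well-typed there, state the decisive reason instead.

not well-typed under affine — repeated use of q ×2
use counts: h: 1×, q: 2×, g: 1×, p (bound): 0×, r (bound): 0×
use order (left to right): q, h, g, q
typing: the term checks, with type P -> R -> Q
across the five disciplines: ordered ✗ | linear ✗ | affine ✗ | relevant ✗ | unrestricted ✓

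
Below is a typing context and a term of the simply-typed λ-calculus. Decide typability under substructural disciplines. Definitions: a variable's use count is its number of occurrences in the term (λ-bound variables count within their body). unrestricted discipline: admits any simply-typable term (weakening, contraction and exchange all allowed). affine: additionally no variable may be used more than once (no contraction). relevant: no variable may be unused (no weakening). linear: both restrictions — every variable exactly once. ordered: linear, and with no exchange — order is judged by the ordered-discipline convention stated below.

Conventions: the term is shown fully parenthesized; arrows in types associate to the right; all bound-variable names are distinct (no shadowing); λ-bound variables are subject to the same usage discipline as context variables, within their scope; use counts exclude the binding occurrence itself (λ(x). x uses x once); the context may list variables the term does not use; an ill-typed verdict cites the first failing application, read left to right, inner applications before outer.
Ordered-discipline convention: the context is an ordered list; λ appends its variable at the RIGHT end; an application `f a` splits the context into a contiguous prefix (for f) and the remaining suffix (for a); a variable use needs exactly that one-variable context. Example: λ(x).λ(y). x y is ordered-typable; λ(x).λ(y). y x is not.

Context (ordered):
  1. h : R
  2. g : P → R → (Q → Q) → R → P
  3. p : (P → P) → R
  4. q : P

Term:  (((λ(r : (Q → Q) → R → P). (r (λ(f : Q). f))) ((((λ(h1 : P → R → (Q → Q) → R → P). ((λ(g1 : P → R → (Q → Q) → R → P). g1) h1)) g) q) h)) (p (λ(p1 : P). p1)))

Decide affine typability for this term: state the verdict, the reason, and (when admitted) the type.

yes — none of h, g, p, q, r, f, h1, g1, p1 used more than once; term : P
counts: h: 1; g: 1; p: 1; q: 1; r [bound]: 1; f [bound]: 1; h1 [bound]: 1; g1 [bound]: 1; p1 [bound]: 1
left-to-right use order: r, f, g1, h1, g, q, h, p, p1
typing: well-typed — term : P
per-discipline verdicts: ordered ✗; linear ✓; affine ✓; relevant ✓; unrestricted ✓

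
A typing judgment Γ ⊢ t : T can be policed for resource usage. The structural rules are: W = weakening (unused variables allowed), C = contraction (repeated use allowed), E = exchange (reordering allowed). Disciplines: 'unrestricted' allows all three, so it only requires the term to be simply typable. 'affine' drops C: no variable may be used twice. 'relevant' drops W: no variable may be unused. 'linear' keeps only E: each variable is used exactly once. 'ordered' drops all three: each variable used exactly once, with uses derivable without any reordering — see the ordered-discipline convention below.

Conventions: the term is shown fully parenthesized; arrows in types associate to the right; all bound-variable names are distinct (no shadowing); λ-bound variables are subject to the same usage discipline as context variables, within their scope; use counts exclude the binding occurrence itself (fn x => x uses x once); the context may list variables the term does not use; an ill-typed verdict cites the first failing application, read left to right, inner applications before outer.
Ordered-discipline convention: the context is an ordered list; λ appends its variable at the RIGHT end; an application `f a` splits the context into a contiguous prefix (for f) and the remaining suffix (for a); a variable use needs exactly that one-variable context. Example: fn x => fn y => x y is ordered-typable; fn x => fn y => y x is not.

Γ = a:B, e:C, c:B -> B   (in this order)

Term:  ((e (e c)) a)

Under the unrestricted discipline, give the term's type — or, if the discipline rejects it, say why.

not well-typed under unrestricted — not simply typable
variable uses: a=1; e=2; c=1
use order (left to right): e, e, c, a
typing: ill-typed: non-function type C applied to an argument
all disciplines: ordered ✗; linear ✗; affine ✗; relevant ✗; unrestricted ✗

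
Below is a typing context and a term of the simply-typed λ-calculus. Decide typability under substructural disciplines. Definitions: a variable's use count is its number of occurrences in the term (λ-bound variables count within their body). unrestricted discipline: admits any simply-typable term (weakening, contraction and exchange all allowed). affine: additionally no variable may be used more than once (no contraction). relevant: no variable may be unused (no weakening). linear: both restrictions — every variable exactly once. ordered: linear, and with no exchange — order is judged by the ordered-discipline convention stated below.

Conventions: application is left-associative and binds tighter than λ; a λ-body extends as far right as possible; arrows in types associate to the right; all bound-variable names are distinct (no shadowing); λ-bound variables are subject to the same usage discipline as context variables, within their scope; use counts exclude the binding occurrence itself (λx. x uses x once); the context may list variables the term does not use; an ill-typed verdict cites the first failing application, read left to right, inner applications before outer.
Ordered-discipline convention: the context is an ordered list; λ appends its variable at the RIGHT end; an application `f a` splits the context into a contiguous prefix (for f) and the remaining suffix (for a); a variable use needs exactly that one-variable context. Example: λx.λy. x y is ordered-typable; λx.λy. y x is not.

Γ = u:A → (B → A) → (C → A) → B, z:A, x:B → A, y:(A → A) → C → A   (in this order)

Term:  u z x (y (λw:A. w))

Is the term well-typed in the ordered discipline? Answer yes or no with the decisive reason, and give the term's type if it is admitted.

yes — single-use (u, z, x, y, w), ordered derivation ok; term : B
variable uses: u: 1, z: 1, x: 1, y: 1, w (λ-bound): 1
left-to-right use order: u, z, x, y, w
typing: ✓ — B
summary: ordered ✓; linear ✓; affine ✓; relevant ✓; unrestricted ✓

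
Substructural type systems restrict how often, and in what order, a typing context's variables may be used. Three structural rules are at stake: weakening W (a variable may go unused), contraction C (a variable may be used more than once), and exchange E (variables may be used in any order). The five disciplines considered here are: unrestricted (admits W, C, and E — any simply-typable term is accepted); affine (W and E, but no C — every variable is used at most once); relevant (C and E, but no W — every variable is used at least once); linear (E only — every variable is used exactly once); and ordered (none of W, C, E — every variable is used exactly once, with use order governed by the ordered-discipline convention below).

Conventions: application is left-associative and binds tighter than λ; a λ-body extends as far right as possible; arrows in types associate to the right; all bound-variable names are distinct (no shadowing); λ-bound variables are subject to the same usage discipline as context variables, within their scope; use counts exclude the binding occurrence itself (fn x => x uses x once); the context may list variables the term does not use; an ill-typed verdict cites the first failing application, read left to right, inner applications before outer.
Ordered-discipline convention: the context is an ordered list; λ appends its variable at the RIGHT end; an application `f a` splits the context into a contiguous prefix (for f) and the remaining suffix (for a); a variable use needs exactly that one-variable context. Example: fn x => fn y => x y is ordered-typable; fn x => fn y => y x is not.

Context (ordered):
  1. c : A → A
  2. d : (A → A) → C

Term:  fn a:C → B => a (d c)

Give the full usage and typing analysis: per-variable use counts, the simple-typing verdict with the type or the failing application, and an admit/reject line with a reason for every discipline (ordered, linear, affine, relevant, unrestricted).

use counts: c: 1×; d: 1×; a [bound]: 1×
uses in reading order: a, d, c
typing: well-typed — term : (C → B) → B
ordered: ✗, use order a, d, c needs exchange
linear: ✓, each of c, d, a used exactly once
affine: ✓, at most one use each (c, d, a)
relevant: ✓, at least one use each (c, d, a)
unrestricted: ✓, well-typed at (C → B) → B; no restrictions here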